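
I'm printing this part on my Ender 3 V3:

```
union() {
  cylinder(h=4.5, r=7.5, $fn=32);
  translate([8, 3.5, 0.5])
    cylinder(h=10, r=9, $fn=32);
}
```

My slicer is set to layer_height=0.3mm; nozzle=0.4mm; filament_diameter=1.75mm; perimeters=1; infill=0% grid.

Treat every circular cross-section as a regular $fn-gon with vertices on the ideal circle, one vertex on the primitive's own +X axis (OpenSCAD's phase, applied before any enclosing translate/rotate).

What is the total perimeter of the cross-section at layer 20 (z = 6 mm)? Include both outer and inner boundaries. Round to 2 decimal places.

56.46 mm

At z = 6 mm: the cylinder does not reach this height (z outside [0, 4.5]); the cylinder at (8, 3.5): section is a regular 32-gon, circumradius r=9 (perimeter = 2·32·9.000·sin(180°/32) = 56.46 mm); Taking the union: only the r=9 cylinder at (8, 3.5) is present, so the union is just that shape — boundary = 56.46 mm. Overall, the cross-section is a single solid region. Total boundary length (outer) = 56.46 mm.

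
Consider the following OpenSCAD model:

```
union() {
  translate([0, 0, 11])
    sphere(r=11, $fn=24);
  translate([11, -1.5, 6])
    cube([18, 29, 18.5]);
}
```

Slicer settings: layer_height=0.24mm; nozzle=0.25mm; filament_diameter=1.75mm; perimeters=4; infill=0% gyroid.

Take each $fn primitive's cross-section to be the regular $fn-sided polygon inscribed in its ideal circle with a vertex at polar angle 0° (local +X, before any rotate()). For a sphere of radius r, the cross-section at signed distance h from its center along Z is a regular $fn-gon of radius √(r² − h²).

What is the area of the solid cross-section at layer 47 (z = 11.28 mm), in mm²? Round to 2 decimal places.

At z = 11.28 mm: the sphere: section is a regular 24-gon, circumradius = √(r²−h²) = √(11²−0.28²) = 10.996 (area = (24/2)·10.996²·sin(360°/24) = 375.56 mm²); the cube at (11, -1.5) (footprint 18×29) is included at this height (area 522.00 mm²); Taking the union: the 2 present regions are separate (no shared area or edge), so areas and boundary lengths simply add and each stays a separate island — area = 897.56 mm². Overall, the cross-section has 2 separate islands. Net area = 897.56 mm².

897.56 mm²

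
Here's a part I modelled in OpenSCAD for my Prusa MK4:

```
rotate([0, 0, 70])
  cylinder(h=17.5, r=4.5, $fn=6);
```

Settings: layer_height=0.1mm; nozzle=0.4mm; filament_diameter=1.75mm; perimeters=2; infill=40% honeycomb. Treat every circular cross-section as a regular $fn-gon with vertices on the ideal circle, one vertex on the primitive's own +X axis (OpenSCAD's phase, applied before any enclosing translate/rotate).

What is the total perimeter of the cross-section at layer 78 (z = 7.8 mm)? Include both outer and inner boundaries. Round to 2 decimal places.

At z = 7.8 mm: the r=4.5 cylinder contributes a regular 6-gon of circumradius 4.5 (perimeter = 2·6·4.500·sin(180°/6) = 27.00 mm); (whole slice rotated 70° about Z — lengths, areas and connectivity unchanged). Overall, the cross-section is a single solid region. Total boundary length (outer) = 27.00 mm.

27.00 mm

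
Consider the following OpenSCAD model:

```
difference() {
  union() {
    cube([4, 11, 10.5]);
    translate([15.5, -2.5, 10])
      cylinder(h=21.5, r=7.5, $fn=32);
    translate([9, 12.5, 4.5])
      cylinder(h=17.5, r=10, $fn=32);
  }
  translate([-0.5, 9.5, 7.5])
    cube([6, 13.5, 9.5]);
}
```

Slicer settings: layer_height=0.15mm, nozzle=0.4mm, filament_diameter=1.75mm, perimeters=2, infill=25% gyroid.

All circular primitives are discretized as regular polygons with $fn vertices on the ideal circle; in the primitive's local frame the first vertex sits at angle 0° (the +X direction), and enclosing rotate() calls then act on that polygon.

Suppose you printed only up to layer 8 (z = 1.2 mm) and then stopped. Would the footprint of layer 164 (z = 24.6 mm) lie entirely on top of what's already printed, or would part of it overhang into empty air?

Compare the two slices. At z = 1.2: the 4×11 cube contributes its full rectangle (area 44.00 mm²); the cylinder at (15.5, -2.5) is absent (z outside [10, 31.5]); the cylinder at (9, 12.5) is absent (z outside [4.5, 22]); Merging all regions: only the 4×11 cube is present, so the union is just that shape — area = 44.00 mm²; the cube at (-0.5, 9.5) does not reach this height (z outside [7.5, 17]); Taking the first minus the rest: none of the subtracted shapes is present at this height, so that combined region is unchanged — area = 44.00 mm². At z = 24.6: the cube does not reach this height (z outside [0, 10.5]); the cylinder at (15.5, -2.5): section is a regular 32-gon, circumradius r=7.5 (area = (32/2)·7.500²·sin(360°/32) = 175.58 mm²); the cylinder at (9, 12.5) is absent (z outside [4.5, 22]); Combining (union): only the r=7.5 cylinder at (15.5, -2.5) is present, so the union is just that shape — area = 175.58 mm²; the cube at (-0.5, 9.5) does not reach this height (z outside [7.5, 17]); Subtracting the remaining from the first: none of the subtracted shapes is present at this height, so the result so far is unchanged — area = 175.58 mm². Checking containment: at z = 24.6 the cross-section extends beyond the z = 1.2 cross-section by about 175.58 mm².

part overhangs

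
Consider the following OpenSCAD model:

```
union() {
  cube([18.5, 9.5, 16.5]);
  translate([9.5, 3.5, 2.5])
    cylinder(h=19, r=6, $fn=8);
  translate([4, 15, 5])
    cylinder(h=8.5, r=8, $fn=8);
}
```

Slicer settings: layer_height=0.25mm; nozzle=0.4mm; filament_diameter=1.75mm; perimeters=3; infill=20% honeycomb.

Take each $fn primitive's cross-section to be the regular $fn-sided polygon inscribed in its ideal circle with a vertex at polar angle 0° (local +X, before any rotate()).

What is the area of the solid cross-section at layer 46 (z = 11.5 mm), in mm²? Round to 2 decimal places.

356.55 mm²

At z = 11.5 mm: the cube (footprint 18.5×9.5) is included at this height (area 175.75 mm²); the r=6 cylinder at (9.5, 3.5) gives a regular 8-gon of circumradius 6 (constant along its height) (area = (8/2)·6.000²·sin(360°/8) = 101.82 mm²); the r=8 cylinder at (4, 15) gives a regular 8-gon of circumradius 8 (constant along its height) (area = (8/2)·8.000²·sin(360°/8) = 181.02 mm²); Combining (union): the regions partially overlap — summed areas 458.59 mm² minus the doubly-counted overlap 102.04 mm² gives 356.55 mm² — area = 356.55 mm². Overall, the cross-section is a single solid region. Net area = 356.55 mm².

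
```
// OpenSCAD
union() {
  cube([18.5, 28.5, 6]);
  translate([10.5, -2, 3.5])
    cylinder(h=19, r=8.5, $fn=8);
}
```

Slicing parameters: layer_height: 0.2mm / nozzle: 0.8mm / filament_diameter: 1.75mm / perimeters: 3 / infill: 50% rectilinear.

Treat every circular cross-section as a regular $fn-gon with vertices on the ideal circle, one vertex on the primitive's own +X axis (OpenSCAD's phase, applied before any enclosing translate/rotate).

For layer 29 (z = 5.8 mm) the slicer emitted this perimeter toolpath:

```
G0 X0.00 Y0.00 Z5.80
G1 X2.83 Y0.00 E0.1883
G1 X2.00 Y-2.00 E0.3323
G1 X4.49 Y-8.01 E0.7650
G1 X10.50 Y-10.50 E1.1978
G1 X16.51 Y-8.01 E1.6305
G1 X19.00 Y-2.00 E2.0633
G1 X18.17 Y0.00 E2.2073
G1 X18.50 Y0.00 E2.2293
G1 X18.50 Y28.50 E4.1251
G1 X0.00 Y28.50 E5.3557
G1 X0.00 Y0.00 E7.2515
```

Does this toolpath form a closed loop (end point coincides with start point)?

yes

Start point (G0): (0.00, 0.00). End point (last G1): the path returns to the start — closed.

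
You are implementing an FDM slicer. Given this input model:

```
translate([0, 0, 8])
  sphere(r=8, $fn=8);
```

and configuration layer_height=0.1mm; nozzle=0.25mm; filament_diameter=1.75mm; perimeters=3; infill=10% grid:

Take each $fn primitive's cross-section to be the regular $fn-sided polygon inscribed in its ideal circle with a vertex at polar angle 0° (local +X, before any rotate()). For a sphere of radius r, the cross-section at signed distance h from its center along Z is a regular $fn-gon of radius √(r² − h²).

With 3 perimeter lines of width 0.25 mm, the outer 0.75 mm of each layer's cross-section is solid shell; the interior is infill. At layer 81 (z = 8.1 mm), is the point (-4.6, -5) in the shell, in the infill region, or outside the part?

infill

At z = 8.1 mm: the r=8 sphere contributes a regular 8-gon of circumradius √(8²−0.1²) = 7.999. Overall, the cross-section is a single solid region. The nearest boundary edge runs (-5.66, -5.66)→(-0.00, -8.00); distance from the point to it = 1.01 mm. The point is inside the cross-section and 1.01 mm from the nearest boundary — more than the 0.75 mm shell width (3 × 0.25), so it's in the infill interior.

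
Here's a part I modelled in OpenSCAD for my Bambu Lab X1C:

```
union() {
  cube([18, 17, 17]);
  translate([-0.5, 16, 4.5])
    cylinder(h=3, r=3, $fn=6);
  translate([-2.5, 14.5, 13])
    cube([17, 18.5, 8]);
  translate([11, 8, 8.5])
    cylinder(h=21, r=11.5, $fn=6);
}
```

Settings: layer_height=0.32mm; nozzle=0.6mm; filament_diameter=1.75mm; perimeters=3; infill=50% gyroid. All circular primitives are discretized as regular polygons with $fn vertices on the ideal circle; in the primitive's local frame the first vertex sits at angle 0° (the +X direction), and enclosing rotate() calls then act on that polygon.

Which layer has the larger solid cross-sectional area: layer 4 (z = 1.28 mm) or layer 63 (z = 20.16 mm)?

layer 63 (z = 20.16 mm)

Layer 4 (z = 1.28): the 18×17 cube contributes its full rectangle (area 306.00 mm²); the cylinder at (-0.5, 16) is not intersected at this z (z outside [4.5, 7.5]); the cube at (-2.5, 14.5) is not intersected at this z (z outside [13, 21]); the cylinder at (11, 8) is not intersected at this z (z outside [8.5, 29.5]); Combining (union): only the 18×17 cube is present, so the union is just that shape — area = 306.00 mm². So its area = 306.00 mm². Layer 63 (z = 20.16): the cube does not reach this height (z outside [0, 17]); the cylinder at (-0.5, 16) is not intersected at this z (z outside [4.5, 7.5]); the cube at (-2.5, 14.5) (footprint 17×18.5) is included at this height (area 314.50 mm²); the r=11.5 cylinder at (11, 8) contributes a regular 6-gon of circumradius 11.5 (area = (6/2)·11.500²·sin(360°/6) = 343.60 mm²); Combining (union): the regions partially overlap — summed areas 658.10 mm² minus the doubly-counted overlap 35.45 mm² gives 622.64 mm² — area = 622.64 mm². So its area = 622.64 mm². Layer 63 is larger (622.64 vs 306.00 mm²).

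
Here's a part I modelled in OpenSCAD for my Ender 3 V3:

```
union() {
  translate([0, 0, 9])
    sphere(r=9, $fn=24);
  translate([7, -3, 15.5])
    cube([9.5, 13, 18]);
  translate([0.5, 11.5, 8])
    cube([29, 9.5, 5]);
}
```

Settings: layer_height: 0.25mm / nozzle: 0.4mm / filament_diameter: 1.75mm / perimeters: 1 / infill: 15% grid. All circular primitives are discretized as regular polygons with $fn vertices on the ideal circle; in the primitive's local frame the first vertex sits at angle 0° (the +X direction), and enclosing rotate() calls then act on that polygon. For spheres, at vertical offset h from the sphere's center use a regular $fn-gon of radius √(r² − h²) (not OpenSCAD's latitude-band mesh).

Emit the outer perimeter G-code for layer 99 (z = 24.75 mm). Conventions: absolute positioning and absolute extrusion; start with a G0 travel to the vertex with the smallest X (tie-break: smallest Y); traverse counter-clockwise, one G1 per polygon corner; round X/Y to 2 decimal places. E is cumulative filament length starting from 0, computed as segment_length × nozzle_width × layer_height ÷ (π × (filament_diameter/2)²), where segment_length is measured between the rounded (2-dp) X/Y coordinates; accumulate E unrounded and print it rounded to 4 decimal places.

G0 X7.00 Y-3.00 Z24.75
G1 X16.50 Y-3.00 E0.3950
G1 X16.50 Y10.00 E0.9354
G1 X7.00 Y10.00 E1.3304
G1 X7.00 Y-3.00 E1.8709

At z = 24.75 mm: the sphere is not intersected at this z (|z−center|=15.750 > r=9); the 9.5×13 cube at (7, -3) contributes its full rectangle; the cube at (0.5, 11.5) is absent (z outside [8, 13]); Combining (union): only the 9.5×13 cube at (7, -3) is present, so the union is just that shape — 1 connected region. The outline is a single polygon with 4 vertices. Extrusion per mm of travel: 0.4 × 0.25 / (π × 0.875²) = 0.041575. Accumulating E over each segment gives final E = 1.8709.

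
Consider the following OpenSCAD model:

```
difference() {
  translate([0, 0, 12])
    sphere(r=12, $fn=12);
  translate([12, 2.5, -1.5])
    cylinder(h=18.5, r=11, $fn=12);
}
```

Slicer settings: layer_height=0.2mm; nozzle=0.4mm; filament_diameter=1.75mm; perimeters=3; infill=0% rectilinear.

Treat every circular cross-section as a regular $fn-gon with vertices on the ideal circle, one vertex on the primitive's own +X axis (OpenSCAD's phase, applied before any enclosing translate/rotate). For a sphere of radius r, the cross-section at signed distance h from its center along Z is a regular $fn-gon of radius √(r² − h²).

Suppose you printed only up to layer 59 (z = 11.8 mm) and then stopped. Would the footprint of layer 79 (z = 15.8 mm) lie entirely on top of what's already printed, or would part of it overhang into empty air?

entirely on top

Compare the two slices. At z = 11.8: the sphere: section is a regular 12-gon, circumradius = √(r²−h²) = √(12²−0.2²) = 11.998 (area = (12/2)·11.998²·sin(360°/12) = 431.88 mm²); the r=11 cylinder at (12, 2.5) gives a regular 12-gon of circumradius 11 (constant along its height) (area = (12/2)·11.000²·sin(360°/12) = 363.00 mm²); Subtracting the remaining from the first: starting from the r=12 sphere (431.88 mm²), the r=11 cylinder at (12, 2.5) partially overlaps it — only the 135.51 mm² overlap (of its 363.00 mm²) is removed, clipping the outline — area = 296.37 mm². At z = 15.8: the r=12 sphere contributes a regular 12-gon of circumradius √(12²−3.8²) = 11.382 (area = (12/2)·11.382²·sin(360°/12) = 388.68 mm²); the cylinder at (12, 2.5): section is a regular 12-gon, circumradius r=11 (area = (12/2)·11.000²·sin(360°/12) = 363.00 mm²); Taking the first minus the rest: starting from the r=12 sphere (388.68 mm²), the r=11 cylinder at (12, 2.5) partially overlaps it — only the 122.68 mm² overlap (of its 363.00 mm²) is removed, clipping the outline — area = 266.00 mm². Checking containment: the cross-section at z = 15.8 is a subset of the cross-section at z = 11.8.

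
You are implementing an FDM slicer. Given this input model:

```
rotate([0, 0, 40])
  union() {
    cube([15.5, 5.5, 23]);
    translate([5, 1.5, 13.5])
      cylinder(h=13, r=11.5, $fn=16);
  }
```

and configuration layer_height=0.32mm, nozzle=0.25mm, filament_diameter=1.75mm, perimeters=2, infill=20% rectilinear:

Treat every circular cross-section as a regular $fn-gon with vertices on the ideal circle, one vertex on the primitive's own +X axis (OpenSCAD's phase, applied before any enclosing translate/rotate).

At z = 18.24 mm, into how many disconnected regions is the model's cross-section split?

1

At z = 18.24 mm: the cube is present — its section is the full 15.5×5.5 rectangle; the cylinder at (5, 1.5): section is a regular 16-gon, circumradius r=11.5; Taking the union: the 15.5×5.5 cube lies entirely inside the r=11.5 cylinder at (5, 1.5), so the union is just the r=11.5 cylinder at (5, 1.5) — 1 connected region; (rotated 40° about Z; rotation is an isometry so areas/perimeters/island counts are preserved). The result has 1 disconnected region.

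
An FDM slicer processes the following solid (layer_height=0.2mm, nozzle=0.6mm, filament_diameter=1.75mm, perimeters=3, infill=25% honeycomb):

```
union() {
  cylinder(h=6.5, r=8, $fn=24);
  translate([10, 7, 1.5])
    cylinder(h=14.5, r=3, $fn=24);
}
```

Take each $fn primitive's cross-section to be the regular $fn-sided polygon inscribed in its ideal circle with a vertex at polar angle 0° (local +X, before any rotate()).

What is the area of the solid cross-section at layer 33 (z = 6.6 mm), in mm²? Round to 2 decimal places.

27.95 mm²

At z = 6.6 mm: the cylinder is absent (z outside [0, 6.5]); the r=3 cylinder at (10, 7) gives a regular 24-gon of circumradius 3 (constant along its height) (area = (24/2)·3.000²·sin(360°/24) = 27.95 mm²); Combining (union): only the r=3 cylinder at (10, 7) is present, so the union is just that shape — area = 27.95 mm². Overall, the cross-section is a single solid region. Net area = 27.95 mm².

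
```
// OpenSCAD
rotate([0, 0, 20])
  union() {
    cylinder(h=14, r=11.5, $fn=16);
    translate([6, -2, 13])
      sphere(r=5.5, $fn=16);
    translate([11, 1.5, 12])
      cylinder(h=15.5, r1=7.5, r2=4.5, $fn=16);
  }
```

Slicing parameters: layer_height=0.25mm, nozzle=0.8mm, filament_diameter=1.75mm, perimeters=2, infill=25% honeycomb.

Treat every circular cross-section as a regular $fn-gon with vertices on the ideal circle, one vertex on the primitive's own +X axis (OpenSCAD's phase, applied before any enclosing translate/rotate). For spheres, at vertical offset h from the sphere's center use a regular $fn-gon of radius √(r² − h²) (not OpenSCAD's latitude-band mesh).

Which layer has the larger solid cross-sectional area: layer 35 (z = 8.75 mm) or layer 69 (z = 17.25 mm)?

layer 35 (z = 8.75 mm)

Layer 35 (z = 8.75): the cylinder: section is a regular 16-gon, circumradius r=11.5 (area = (16/2)·11.500²·sin(360°/16) = 404.88 mm²); the sphere at (6, -2): section is a regular 16-gon, circumradius = √(r²−h²) = √(5.5²−4.25²) = 3.491 (area = (16/2)·3.491²·sin(360°/16) = 37.31 mm²); the cone at (11, 1.5) does not reach this height (z outside [12, 27.5]); Merging all regions: the r=5.5 sphere at (6, -2) lies entirely inside the r=11.5 cylinder, so the union is just the r=11.5 cylinder — area = 404.88 mm²; (whole slice rotated 20° about Z — lengths, areas and connectivity unchanged). So its area = 404.88 mm². Layer 69 (z = 17.25): the cylinder does not reach this height (z outside [0, 14]); the sphere at (6, -2): section is a regular 16-gon, circumradius = √(r²−h²) = √(5.5²−4.25²) = 3.491 (area = (16/2)·3.491²·sin(360°/16) = 37.31 mm²); the cone at (11, 1.5): at t=0.339 of its height the radius interpolates to r₁+(r₂−r₁)t = 6.484, giving a regular 16-gon of that circumradius (area = (16/2)·6.484²·sin(360°/16) = 128.71 mm²); Combining (union): the regions partially overlap — summed areas 166.02 mm² minus the doubly-counted overlap 18.48 mm² gives 147.54 mm² — area = 147.54 mm²; (rotated 20° about Z; rotation is an isometry so areas/perimeters/island counts are preserved). So its area = 147.54 mm². Layer 35 is larger (404.88 vs 147.54 mm²).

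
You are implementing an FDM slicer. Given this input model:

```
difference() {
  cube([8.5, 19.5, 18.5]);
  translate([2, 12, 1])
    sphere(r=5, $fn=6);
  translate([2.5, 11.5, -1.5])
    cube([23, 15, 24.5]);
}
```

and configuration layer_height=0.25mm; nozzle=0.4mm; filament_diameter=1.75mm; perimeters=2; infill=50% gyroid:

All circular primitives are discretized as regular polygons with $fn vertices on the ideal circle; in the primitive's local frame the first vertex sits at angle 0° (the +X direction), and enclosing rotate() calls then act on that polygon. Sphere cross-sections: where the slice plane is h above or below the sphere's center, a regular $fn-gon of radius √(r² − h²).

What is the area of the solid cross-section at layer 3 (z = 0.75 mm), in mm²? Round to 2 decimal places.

At z = 0.75 mm: the cube (footprint 8.5×19.5) is included at this height (area 165.75 mm²); the r=5 sphere at (2, 12) contributes a regular 6-gon of circumradius √(5²−0.25²) = 4.994 (area = (6/2)·4.994²·sin(360°/6) = 64.79 mm²); the 23×15 cube at (2.5, 11.5) contributes its full rectangle (area 345.00 mm²); After the difference (first − rest): starting from the 8.5×19.5 cube (165.75 mm²), the r=5 sphere at (2, 12) partially overlaps it — only the 49.69 mm² overlap (of its 64.79 mm²) is removed, clipping the outline; the 23×15 cube at (2.5, 11.5) partially overlaps it — only the 31.79 mm² overlap (of its 345.00 mm²) is removed, clipping the outline — area = 84.27 mm². Overall, the cross-section has 2 separate islands. Net area = 84.27 mm².

84.27 mm²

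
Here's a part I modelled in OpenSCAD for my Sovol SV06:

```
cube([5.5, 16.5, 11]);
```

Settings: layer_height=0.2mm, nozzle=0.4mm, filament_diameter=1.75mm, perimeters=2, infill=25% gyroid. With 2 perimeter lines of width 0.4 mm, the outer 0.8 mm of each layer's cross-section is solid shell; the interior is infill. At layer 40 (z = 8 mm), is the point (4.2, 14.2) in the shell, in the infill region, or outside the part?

infill

At z = 8 mm: the 5.5×16.5 cube contributes its full rectangle. Overall, the cross-section is a single solid region. The nearest boundary edge runs (5.50, 0.00)→(5.50, 16.50); distance from the point to it = 1.30 mm. The point is inside the cross-section and 1.30 mm from the nearest boundary — more than the 0.8 mm shell width (2 × 0.4), so it's in the infill interior.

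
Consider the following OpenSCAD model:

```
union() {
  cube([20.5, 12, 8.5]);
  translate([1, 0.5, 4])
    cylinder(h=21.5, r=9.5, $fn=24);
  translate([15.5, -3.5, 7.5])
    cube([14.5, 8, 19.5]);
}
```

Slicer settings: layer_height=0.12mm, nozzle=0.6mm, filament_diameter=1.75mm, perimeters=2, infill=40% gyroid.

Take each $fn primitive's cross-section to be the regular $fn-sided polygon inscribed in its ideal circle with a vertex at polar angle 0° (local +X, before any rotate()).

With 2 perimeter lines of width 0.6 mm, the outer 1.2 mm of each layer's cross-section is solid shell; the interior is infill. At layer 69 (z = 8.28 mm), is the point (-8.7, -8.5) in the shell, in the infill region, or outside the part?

outside

At z = 8.28 mm: the cube (footprint 20.5×12) is included at this height; the cylinder at (1, 0.5): section is a regular 24-gon, circumradius r=9.5; the 14.5×8 cube at (15.5, -3.5) contributes its full rectangle; Merging all regions: the regions partially overlap (shared area 107.24 mm²), so overlapping operands fuse into one piece — 1 connected region. Overall, the cross-section is a single solid region. The nearest boundary edge runs (-5.72, -6.22)→(-7.23, -4.25); distance from the point to it = 3.76 mm. The point is not inside any of the regions above, so it lies outside the cross-section (3.76 mm from the nearest boundary).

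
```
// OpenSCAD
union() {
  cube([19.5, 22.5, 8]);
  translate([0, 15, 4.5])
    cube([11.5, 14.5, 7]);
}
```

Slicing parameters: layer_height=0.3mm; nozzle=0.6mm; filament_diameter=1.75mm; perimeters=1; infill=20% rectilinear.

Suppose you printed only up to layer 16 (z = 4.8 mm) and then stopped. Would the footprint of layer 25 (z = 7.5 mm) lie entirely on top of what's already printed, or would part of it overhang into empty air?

Compare the two slices. At z = 4.8: the cube is present — its section is the full 19.5×22.5 rectangle (area 438.75 mm²); the 11.5×14.5 cube at (0, 15) contributes its full rectangle (area 166.75 mm²); Combining (union): the regions partially overlap — summed areas 605.50 mm² minus the doubly-counted overlap 86.25 mm² gives 519.25 mm² — area = 519.25 mm². At z = 7.5: the cube is present — its section is the full 19.5×22.5 rectangle (area 438.75 mm²); the cube at (0, 15) (footprint 11.5×14.5) is included at this height (area 166.75 mm²); Combining (union): the regions partially overlap — summed areas 605.50 mm² minus the doubly-counted overlap 86.25 mm² gives 519.25 mm² — area = 519.25 mm². Checking containment: the cross-section at z = 7.5 is a subset of the cross-section at z = 4.8.

entirely on top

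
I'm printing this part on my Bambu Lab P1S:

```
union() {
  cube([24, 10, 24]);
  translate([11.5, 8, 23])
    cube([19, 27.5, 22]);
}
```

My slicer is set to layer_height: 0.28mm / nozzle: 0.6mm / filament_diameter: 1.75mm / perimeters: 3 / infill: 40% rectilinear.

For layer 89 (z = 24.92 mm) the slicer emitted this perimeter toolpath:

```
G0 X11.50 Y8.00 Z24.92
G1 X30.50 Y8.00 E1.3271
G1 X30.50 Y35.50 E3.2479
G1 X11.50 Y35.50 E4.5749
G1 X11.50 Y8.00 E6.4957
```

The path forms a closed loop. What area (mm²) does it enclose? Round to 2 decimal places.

522.50 mm²

Apply the shoelace formula to the sequence of (X, Y) vertices; enclosed area = 522.50 mm².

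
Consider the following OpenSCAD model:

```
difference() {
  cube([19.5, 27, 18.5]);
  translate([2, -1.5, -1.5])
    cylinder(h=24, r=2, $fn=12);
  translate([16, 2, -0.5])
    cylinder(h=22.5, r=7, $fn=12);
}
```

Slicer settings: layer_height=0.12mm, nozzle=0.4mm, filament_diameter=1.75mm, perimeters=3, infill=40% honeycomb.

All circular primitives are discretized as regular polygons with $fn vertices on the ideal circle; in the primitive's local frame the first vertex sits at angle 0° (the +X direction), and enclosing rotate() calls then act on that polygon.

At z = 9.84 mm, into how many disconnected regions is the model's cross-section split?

At z = 9.84 mm: the cube (footprint 19.5×27) is included at this height; the r=2 cylinder at (2, -1.5) contributes a regular 12-gon of circumradius 2; the r=7 cylinder at (16, 2) gives a regular 12-gon of circumradius 7 (constant along its height); Taking the first minus the rest: starting from the 19.5×27 cube, the r=2 cylinder at (2, -1.5) partially overlaps it — only the 0.79 mm² overlap (of its 12.00 mm²) is removed, clipping the outline; the r=7 cylinder at (16, 2) partially overlaps it — only the 80.07 mm² overlap (of its 147.00 mm²) is removed, clipping the outline — 1 connected region. The result has 1 disconnected region.

1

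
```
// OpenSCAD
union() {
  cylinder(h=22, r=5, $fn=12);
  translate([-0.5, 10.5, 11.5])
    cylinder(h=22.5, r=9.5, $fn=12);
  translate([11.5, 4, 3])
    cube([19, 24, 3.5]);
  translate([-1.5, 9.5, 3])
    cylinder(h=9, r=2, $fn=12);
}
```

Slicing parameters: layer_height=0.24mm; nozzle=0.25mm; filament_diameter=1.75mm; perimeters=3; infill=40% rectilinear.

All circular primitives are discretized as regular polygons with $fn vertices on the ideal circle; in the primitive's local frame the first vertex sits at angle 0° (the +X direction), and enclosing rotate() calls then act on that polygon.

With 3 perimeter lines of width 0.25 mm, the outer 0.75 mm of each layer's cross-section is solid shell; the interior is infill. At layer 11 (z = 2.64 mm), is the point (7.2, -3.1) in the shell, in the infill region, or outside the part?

At z = 2.64 mm: the r=5 cylinder contributes a regular 12-gon of circumradius 5; the cylinder at (-0.5, 10.5) is absent (z outside [11.5, 34]); the cube at (11.5, 4) does not reach this height (z outside [3, 6.5]); the cylinder at (-1.5, 9.5) does not reach this height (z outside [3, 12]); Combining (union): only the r=5 cylinder is present, so the union is just that shape — 1 connected region. Overall, the cross-section is a single solid region. The nearest boundary edge runs (4.33, -2.50)→(5.00, 0.00); distance from the point to it = 2.93 mm. The point is not inside any of the regions above, so it lies outside the cross-section (2.93 mm from the nearest boundary).

outside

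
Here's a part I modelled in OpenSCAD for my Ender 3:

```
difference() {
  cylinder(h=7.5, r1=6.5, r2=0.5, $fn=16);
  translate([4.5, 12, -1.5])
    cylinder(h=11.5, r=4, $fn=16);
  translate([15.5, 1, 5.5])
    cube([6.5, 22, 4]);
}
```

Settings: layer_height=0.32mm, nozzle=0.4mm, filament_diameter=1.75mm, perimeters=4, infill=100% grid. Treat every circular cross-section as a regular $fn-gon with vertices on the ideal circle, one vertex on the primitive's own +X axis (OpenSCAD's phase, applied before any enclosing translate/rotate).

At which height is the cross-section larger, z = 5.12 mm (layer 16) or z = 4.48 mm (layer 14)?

layer 14 (z = 4.48 mm)

Layer 16 (z = 5.12): the cone contributes a regular 16-gon of circumradius 2.404 (interpolated between r1=6.5 and r2=0.5 at t=0.683) (area = (16/2)·2.404²·sin(360°/16) = 17.69 mm²); the cylinder at (4.5, 12): section is a regular 16-gon, circumradius r=4 (area = (16/2)·4.000²·sin(360°/16) = 48.98 mm²); the cube at (15.5, 1) is absent (z outside [5.5, 9.5]); Taking the first minus the rest: starting from the cone (17.69 mm²), the r=4 cylinder at (4.5, 12) misses the remaining region (no effect) — area = 17.69 mm². So its area = 17.69 mm². Layer 14 (z = 4.48): the cone: at t=0.597 of its height the radius interpolates to r₁+(r₂−r₁)t = 2.916, giving a regular 16-gon of that circumradius (area = (16/2)·2.916²·sin(360°/16) = 26.03 mm²); the r=4 cylinder at (4.5, 12) contributes a regular 16-gon of circumradius 4 (area = (16/2)·4.000²·sin(360°/16) = 48.98 mm²); the cube at (15.5, 1) does not reach this height (z outside [5.5, 9.5]); Taking the first minus the rest: starting from the cone (26.03 mm²), the r=4 cylinder at (4.5, 12) misses the remaining region (no effect) — area = 26.03 mm². So its area = 26.03 mm². Layer 14 is larger (26.03 vs 17.69 mm²).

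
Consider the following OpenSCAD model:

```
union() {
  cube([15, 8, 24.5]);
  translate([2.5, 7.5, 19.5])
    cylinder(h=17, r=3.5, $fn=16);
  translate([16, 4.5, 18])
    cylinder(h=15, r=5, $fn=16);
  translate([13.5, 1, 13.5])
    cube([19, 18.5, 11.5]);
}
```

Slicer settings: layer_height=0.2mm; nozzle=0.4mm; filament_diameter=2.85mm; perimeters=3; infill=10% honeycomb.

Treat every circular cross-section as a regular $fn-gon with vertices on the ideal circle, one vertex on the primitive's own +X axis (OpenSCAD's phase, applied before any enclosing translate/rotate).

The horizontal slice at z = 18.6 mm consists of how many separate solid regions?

1

At z = 18.6 mm: the cube is present — its section is the full 15×8 rectangle; the cylinder at (2.5, 7.5) is absent (z outside [19.5, 36.5]); the cylinder at (16, 4.5): section is a regular 16-gon, circumradius r=5; the cube at (13.5, 1) (footprint 19×18.5) is included at this height; Combining (union): the regions partially overlap (shared area 81.59 mm²), so overlapping operands fuse into one piece — 1 connected region. The result has 1 disconnected region.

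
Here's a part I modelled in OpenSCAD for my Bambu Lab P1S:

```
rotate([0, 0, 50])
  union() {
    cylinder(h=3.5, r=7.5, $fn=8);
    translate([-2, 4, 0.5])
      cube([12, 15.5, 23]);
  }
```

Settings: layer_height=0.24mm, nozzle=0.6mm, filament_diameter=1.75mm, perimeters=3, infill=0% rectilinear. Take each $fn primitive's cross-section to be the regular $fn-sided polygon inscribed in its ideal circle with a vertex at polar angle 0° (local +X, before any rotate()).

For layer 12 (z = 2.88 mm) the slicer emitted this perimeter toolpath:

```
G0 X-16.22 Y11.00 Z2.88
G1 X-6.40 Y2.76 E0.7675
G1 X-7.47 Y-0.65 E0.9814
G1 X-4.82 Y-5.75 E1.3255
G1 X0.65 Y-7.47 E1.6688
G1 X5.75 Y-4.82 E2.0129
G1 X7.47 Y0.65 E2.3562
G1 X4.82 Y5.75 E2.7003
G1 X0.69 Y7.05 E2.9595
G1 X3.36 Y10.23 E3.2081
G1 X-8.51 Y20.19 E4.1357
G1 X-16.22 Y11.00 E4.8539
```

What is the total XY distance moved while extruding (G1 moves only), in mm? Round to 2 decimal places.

Sum the Euclidean lengths of each G1 segment: total = 81.08 mm.

81.08 mm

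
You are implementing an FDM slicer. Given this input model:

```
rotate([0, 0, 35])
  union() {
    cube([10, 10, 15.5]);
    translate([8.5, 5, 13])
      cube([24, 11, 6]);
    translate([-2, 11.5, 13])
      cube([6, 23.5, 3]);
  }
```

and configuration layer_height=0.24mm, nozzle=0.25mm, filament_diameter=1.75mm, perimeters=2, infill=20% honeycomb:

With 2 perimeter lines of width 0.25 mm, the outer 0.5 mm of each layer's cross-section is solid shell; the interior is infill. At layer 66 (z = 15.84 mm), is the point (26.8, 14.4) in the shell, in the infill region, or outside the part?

outside

At z = 15.84 mm: the cube is not intersected at this z (z outside [0, 15.5]); the 24×11 cube at (8.5, 5) contributes its full rectangle; the cube at (-2, 11.5) (footprint 6×23.5) is included at this height; Combining (union): the 2 present regions are separate (no shared area or edge), so areas and boundary lengths simply add and each stays a separate island — 2 connected regions; (whole slice rotated 35° about Z — lengths, areas and connectivity unchanged). Overall, the cross-section has 2 separate islands. Undo the 35° rotation: the query point maps to (30.213, -3.576) in the un-rotated model frame. The nearest boundary edge runs (32.50, 5.00)→(8.50, 5.00); distance from the point to it = 8.58 mm. The point is not inside any of the regions above, so it lies outside the cross-section (8.58 mm from the nearest boundary).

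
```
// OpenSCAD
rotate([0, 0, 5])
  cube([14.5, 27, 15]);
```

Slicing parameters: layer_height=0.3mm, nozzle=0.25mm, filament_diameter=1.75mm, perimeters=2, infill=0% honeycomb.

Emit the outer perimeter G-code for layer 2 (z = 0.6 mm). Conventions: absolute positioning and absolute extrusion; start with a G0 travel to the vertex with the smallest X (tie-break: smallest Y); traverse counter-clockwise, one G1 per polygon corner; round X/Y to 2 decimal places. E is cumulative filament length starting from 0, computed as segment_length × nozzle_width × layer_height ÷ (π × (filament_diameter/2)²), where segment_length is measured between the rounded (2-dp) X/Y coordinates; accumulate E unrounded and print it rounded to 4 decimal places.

At z = 0.6 mm: the 14.5×27 cube contributes its full rectangle; (whole slice rotated 5° about Z — lengths, areas and connectivity unchanged). The outline is a single polygon with 4 vertices. Extrusion per mm of travel: 0.25 × 0.3 / (π × 0.875²) = 0.031181. Accumulating E over each segment gives final E = 2.5879.

G0 X-2.35 Y26.90 Z0.60
G1 X0.00 Y0.00 E0.8420
G1 X14.44 Y1.26 E1.2939
G1 X12.09 Y28.16 E2.1359
G1 X-2.35 Y26.90 E2.5879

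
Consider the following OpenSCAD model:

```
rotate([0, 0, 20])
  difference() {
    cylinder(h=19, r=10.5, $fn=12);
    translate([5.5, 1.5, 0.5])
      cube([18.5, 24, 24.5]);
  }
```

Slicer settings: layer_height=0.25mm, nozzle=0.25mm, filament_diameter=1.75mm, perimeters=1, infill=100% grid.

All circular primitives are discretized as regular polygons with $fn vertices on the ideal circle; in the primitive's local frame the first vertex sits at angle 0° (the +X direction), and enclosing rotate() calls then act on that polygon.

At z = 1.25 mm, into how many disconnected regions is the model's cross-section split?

At z = 1.25 mm: the cylinder: section is a regular 12-gon, circumradius r=10.5; the cube at (5.5, 1.5) (footprint 18.5×24) is included at this height; Subtracting the remaining from the first: starting from the r=10.5 cylinder, the 18.5×24 cube at (5.5, 1.5) partially overlaps it — only the 21.81 mm² overlap (of its 444.00 mm²) is removed, clipping the outline — 1 connected region; (rotated 20° about Z; rotation is an isometry so areas/perimeters/island counts are preserved). The result has 1 disconnected region.

1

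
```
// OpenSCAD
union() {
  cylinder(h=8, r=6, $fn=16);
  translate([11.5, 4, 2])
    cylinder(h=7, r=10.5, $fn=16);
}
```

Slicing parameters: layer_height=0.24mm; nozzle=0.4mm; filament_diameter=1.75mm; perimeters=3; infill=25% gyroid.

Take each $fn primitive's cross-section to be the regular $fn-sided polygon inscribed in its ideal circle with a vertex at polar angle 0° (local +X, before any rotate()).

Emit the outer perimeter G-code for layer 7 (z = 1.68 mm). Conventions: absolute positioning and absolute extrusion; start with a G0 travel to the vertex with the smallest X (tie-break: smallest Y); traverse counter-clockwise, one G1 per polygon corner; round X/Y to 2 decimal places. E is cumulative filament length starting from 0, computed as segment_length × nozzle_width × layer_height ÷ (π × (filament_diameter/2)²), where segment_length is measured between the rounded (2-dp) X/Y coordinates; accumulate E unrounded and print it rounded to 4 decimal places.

At z = 1.68 mm: the r=6 cylinder gives a regular 16-gon of circumradius 6 (constant along its height); the cylinder at (11.5, 4) is absent (z outside [2, 9]); Merging all regions: only the r=6 cylinder is present, so the union is just that shape — 1 connected region. The outline is a single polygon with 16 vertices. Extrusion per mm of travel: 0.4 × 0.24 / (π × 0.875²) = 0.039912. Accumulating E over each segment gives final E = 1.4946.

G0 X-6.00 Y0.00 Z1.68
G1 X-5.54 Y-2.30 E0.0936
G1 X-4.24 Y-4.24 E0.1868
G1 X-2.30 Y-5.54 E0.2800
G1 X0.00 Y-6.00 E0.3736
G1 X2.30 Y-5.54 E0.4673
G1 X4.24 Y-4.24 E0.5605
G1 X5.54 Y-2.30 E0.6537
G1 X6.00 Y0.00 E0.7473
G1 X5.54 Y2.30 E0.8409
G1 X4.24 Y4.24 E0.9341
G1 X2.30 Y5.54 E1.0273
G1 X0.00 Y6.00 E1.1209
G1 X-2.30 Y5.54 E1.2146
G1 X-4.24 Y4.24 E1.3078
G1 X-5.54 Y2.30 E1.4010
G1 X-6.00 Y0.00 E1.4946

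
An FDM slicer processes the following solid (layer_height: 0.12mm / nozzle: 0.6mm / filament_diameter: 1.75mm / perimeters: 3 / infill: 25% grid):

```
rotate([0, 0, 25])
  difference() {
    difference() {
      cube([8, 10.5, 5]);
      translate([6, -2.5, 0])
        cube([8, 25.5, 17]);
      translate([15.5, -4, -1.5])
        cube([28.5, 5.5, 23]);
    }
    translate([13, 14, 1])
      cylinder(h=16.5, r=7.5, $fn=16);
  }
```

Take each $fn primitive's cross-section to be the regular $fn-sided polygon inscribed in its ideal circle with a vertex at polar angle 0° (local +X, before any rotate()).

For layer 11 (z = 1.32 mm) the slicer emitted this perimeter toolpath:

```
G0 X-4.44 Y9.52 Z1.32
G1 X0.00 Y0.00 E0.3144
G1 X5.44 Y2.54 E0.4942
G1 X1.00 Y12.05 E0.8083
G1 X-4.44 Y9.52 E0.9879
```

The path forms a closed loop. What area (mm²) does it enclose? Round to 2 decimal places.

63.02 mm²

Apply the shoelace formula to the sequence of (X, Y) vertices; enclosed area = 63.02 mm².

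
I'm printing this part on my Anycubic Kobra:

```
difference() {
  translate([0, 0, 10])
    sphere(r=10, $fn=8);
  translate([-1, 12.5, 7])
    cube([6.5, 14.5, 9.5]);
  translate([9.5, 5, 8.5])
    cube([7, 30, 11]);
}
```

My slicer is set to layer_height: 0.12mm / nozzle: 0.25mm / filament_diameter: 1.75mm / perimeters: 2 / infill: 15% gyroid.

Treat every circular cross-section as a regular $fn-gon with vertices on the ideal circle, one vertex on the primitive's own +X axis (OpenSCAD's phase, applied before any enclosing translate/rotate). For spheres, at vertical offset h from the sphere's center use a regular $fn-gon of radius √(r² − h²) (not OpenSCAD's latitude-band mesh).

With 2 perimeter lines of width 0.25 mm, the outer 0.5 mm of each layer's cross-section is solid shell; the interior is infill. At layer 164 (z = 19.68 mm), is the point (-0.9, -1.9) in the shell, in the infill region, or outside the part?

At z = 19.68 mm: the sphere: section is a regular 8-gon, circumradius = √(r²−h²) = √(10²−9.68²) = 2.510; the cube at (-1, 12.5) is absent (z outside [7, 16.5]); the cube at (9.5, 5) is not intersected at this z (z outside [8.5, 19.5]); Subtracting the remaining from the first: none of the subtracted shapes is present at this height, so the r=10 sphere is unchanged — 1 connected region. Overall, the cross-section is a single solid region. The nearest boundary edge runs (-1.77, -1.77)→(-0.00, -2.51); distance from the point to it = 0.22 mm. The point is inside the cross-section, 0.22 mm from the nearest boundary — within the 0.5 mm shell band (2 × 0.25).

shell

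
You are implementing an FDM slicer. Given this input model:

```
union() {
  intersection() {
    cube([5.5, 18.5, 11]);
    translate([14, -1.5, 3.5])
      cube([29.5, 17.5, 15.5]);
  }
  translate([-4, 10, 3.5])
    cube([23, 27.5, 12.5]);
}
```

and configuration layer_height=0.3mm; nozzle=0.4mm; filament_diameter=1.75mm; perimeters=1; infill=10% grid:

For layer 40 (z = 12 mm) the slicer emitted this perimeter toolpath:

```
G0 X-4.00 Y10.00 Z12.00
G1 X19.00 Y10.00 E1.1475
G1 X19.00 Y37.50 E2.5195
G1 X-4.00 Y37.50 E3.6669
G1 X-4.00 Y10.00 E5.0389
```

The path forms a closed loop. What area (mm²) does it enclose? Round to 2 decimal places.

Apply the shoelace formula to the sequence of (X, Y) vertices; enclosed area = 632.50 mm².

632.50 mm²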